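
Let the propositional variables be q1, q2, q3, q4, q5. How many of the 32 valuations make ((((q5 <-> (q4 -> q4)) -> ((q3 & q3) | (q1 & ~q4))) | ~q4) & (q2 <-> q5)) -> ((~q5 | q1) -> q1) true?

28

Initial set: {T (((((q5 <-> (q4 -> q4)) -> ((q3 & q3) | (q1 & ~q4))) | ~q4) & (q2 <-> q5)) -> ((~q5 | q1) -> q1))}.
T (((((q5 <-> (q4 -> q4)) -> ((q3 & q3) | (q1 & ~q4))) | ~q4) & (q2 <-> q5)) -> ((~q5 | q1) -> q1)): β-rule — branch into F ((((q5 <-> (q4 -> q4)) -> ((q3 & q3) | (q1 & ~q4))) | ~q4) & (q2 <-> q5))  //  T ((~q5 | q1) -> q1).
  branch 1 (add F ((((q5 <-> (q4 -> q4)) -> ((q3 & q3) | (q1 & ~q4))) | ~q4) & (q2 <-> q5))):
    F ((((q5 <-> (q4 -> q4)) -> ((q3 & q3) | (q1 & ~q4))) | ~q4) & (q2 <-> q5)): β-rule — branch into F (((q5 <-> (q4 -> q4)) -> ((q3 & q3) | (q1 & ~q4))) | ~q4)  //  F (q2 <-> q5).
      branch 1.1 (add F (((q5 <-> (q4 -> q4)) -> ((q3 & q3) | (q1 & ~q4))) | ~q4)):
        F (((q5 <-> (q4 -> q4)) -> ((q3 & q3) | (q1 & ~q4))) | ~q4): α-rule — add F ((q5 <-> (q4 -> q4)) -> ((q3 & q3) | (q1 & ~q4))), F ~q4.
        F ((q5 <-> (q4 -> q4)) -> ((q3 & q3) | (q1 & ~q4))): α-rule — add T (q5 <-> (q4 -> q4)), F ((q3 & q3) | (q1 & ~q4)).
        F ((q3 & q3) | (q1 & ~q4)): α-rule — add F (q3 & q3), F (q1 & ~q4).
        T (q5 <-> (q4 -> q4)): β-rule — branch into T q5, T (q4 -> q4)  //  F q5, F (q4 -> q4).
          branch 1.1.1 (add T q5, T (q4 -> q4)):
            F (q3 & q3): β-rule — branch into F q3  //  F q3.
              branch 1.1.1.1 (add F q3):
                F (q1 & ~q4): β-rule — branch into F q1  //  F ~q4.
                  branch 1.1.1.1.1 (add F q1):
                    T (q4 -> q4): β-rule — branch into F q4  //  T q4.
                      branch 1.1.1.1.1.1 (add F q4):
                        × closes — contains both q4 and ~q4.
                      branch 1.1.1.1.1.2 (add T q4):
                        ○ open, literals {q1=false, q3=false, q4=true, q5=true}.
                  branch 1.1.1.1.2 (add F ~q4):
                    T (q4 -> q4): β-rule — branch into F q4  //  T q4.
                      branch 1.1.1.1.2.1 (add F q4):
                        × closes — contains both q4 and ~q4.
                      branch 1.1.1.1.2.2 (add T q4):
                        ○ open, literals {q3=false, q4=true, q5=true}.
              branch 1.1.1.2 (add F q3):
                F (q1 & ~q4): β-rule — branch into F q1  //  F ~q4.
                  branch 1.1.1.2.1 (add F q1):
                    T (q4 -> q4): β-rule — branch into F q4  //  T q4.
                      branch 1.1.1.2.1.1 (add F q4):
                        × closes — contains both q4 and ~q4.
                      branch 1.1.1.2.1.2 (add T q4):
                        ○ open, literals {q1=false, q3=false, q4=true, q5=true}.
                  branch 1.1.1.2.2 (add F ~q4):
                    T (q4 -> q4): β-rule — branch into F q4  //  T q4.
                      branch 1.1.1.2.2.1 (add F q4):
                        × closes — contains both q4 and ~q4.
                      branch 1.1.1.2.2.2 (add T q4):
                        ○ open, literals {q3=false, q4=true, q5=true}.
          branch 1.1.2 (add F q5, F (q4 -> q4)):
            F (q4 -> q4): α-rule — add T q4, F q4.
            × closes — contains both q4 and ~q4.
      branch 1.2 (add F (q2 <-> q5)):
        F (q2 <-> q5): β-rule — branch into T q2, F q5  //  F q2, T q5.
          branch 1.2.1 (add T q2, F q5):
            ○ open, literals {q2=true, q5=false}.
          branch 1.2.2 (add F q2, T q5):
            ○ open, literals {q2=false, q5=true}.
  branch 2 (add T ((~q5 | q1) -> q1)):
    T ((~q5 | q1) -> q1): β-rule — branch into F (~q5 | q1)  //  T q1.
      branch 2.1 (add F (~q5 | q1)):
        F (~q5 | q1): α-rule — add F ~q5, F q1.
        ○ open, literals {q1=false, q5=true}.
      branch 2.2 (add T q1):
        ○ open, literals {q1=true}.
5 branches closed, 8 open.
Each open branch fixes some atoms; the unmentioned ones are free. Counting distinct full assignments: branch {q1=false, q3=false, q4=true, q5=true} (q2) contributes 2 new; branch {q3=false, q4=true, q5=true} (q1, q2) contributes 2 new; branch {q1=false, q3=false, q4=true, q5=true} (q2) contributes 0 new; branch {q3=false, q4=true, q5=true} (q1, q2) contributes 0 new; branch {q2=true, q5=false} (q1, q3, q4) contributes 8 new; branch {q2=false, q5=true} (q1, q3, q4) contributes 6 new; branch {q1=false, q5=true} (q2, q3, q4) contributes 3 new; branch {q1=true} (q2, q3, q4, q5) contributes 7 new. Total: 28.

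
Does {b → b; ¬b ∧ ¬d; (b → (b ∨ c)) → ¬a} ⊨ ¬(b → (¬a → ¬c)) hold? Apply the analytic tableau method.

No

Initial set: {(b → b); (¬b ∧ ¬d); ((b → (b ∨ c)) → ¬a); ¬¬(b → (¬a → ¬c))}.
(¬b ∧ ¬d): α-rule — add ¬b, ¬d.
(b → b): β-rule — branch into ¬b  //  b.
  branch 1 (add ¬b):
    ((b → (b ∨ c)) → ¬a): β-rule — branch into ¬(b → (b ∨ c))  //  ¬a.
      branch 1.1 (add ¬(b → (b ∨ c))):
        ¬(b → (b ∨ c)): α-rule — add b, ¬(b ∨ c).
        × closes — contains both b and ¬b.
      branch 1.2 (add ¬a):
        ¬¬(b → (¬a → ¬c)): β-rule — branch into ¬b  //  (¬a → ¬c).
          branch 1.2.1 (add ¬b):
            ○ open, literals {a=0, b=0, d=0}.
          branch 1.2.2 (add (¬a → ¬c)):
            (¬a → ¬c): β-rule — branch into ¬¬a  //  ¬c.
              branch 1.2.2.1 (add ¬¬a):
                × closes — contains both a and ¬a.
              branch 1.2.2.2 (add ¬c):
                ○ open, literals {a=0, b=0, c=0, d=0}.
  branch 2 (add b):
    × closes — contains both b and ¬b.
3 branches closed, 2 open.
An open branch gives a countermodel: a=0, b=0, d=0 (unmentioned atoms arbitrary); the premises hold there but the conclusion fails.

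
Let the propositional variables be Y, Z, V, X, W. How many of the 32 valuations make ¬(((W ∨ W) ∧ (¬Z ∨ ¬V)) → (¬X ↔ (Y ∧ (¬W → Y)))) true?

Initial set: {¬(((W ∨ W) ∧ (¬Z ∨ ¬V)) → (¬X ↔ (Y ∧ (¬W → Y))))}.
¬(((W ∨ W) ∧ (¬Z ∨ ¬V)) → (¬X ↔ (Y ∧ (¬W → Y)))): α-rule — add ((W ∨ W) ∧ (¬Z ∨ ¬V)), ¬(¬X ↔ (Y ∧ (¬W → Y))).
((W ∨ W) ∧ (¬Z ∨ ¬V)): α-rule — add (W ∨ W), (¬Z ∨ ¬V).
¬(¬X ↔ (Y ∧ (¬W → Y))): β-rule — branch into ¬X, ¬(Y ∧ (¬W → Y))  //  ¬¬X, (Y ∧ (¬W → Y)).
  branch 1 (add ¬X, ¬(Y ∧ (¬W → Y))):
    (W ∨ W): β-rule — branch into W  //  W.
      branch 1.1 (add W):
        (¬Z ∨ ¬V): β-rule — branch into ¬Z  //  ¬V.
          branch 1.1.1 (add ¬Z):
            ¬(Y ∧ (¬W → Y)): β-rule — branch into ¬Y  //  ¬(¬W → Y).
              branch 1.1.1.1 (add ¬Y):
                ○ open, literals {W=T, X=F, Y=F, Z=F}.
              branch 1.1.1.2 (add ¬(¬W → Y)):
                ¬(¬W → Y): α-rule — add ¬W, ¬Y.
                × closes — contains both W and ¬W.
          branch 1.1.2 (add ¬V):
            ¬(Y ∧ (¬W → Y)): β-rule — branch into ¬Y  //  ¬(¬W → Y).
              branch 1.1.2.1 (add ¬Y):
                ○ open, literals {V=F, W=T, X=F, Y=F}.
              branch 1.1.2.2 (add ¬(¬W → Y)):
                ¬(¬W → Y): α-rule — add ¬W, ¬Y.
                × closes — contains both W and ¬W.
      branch 1.2 (add W):
        (¬Z ∨ ¬V): β-rule — branch into ¬Z  //  ¬V.
          branch 1.2.1 (add ¬Z):
            ¬(Y ∧ (¬W → Y)): β-rule — branch into ¬Y  //  ¬(¬W → Y).
              branch 1.2.1.1 (add ¬Y):
                ○ open, literals {W=T, X=F, Y=F, Z=F}.
              branch 1.2.1.2 (add ¬(¬W → Y)):
                ¬(¬W → Y): α-rule — add ¬W, ¬Y.
                × closes — contains both W and ¬W.
          branch 1.2.2 (add ¬V):
            ¬(Y ∧ (¬W → Y)): β-rule — branch into ¬Y  //  ¬(¬W → Y).
              branch 1.2.2.1 (add ¬Y):
                ○ open, literals {V=F, W=T, X=F, Y=F}.
              branch 1.2.2.2 (add ¬(¬W → Y)):
                ¬(¬W → Y): α-rule — add ¬W, ¬Y.
                × closes — contains both W and ¬W.
  branch 2 (add ¬¬X, (Y ∧ (¬W → Y))):
    (Y ∧ (¬W → Y)): α-rule — add Y, (¬W → Y).
    (W ∨ W): β-rule — branch into W  //  W.
      branch 2.1 (add W):
        (¬Z ∨ ¬V): β-rule — branch into ¬Z  //  ¬V.
          branch 2.1.1 (add ¬Z):
            (¬W → Y): β-rule — branch into ¬¬W  //  Y.
              branch 2.1.1.1 (add ¬¬W):
                ○ open, literals {W=T, X=T, Y=T, Z=F}.
              branch 2.1.1.2 (add Y):
                ○ open, literals {W=T, X=T, Y=T, Z=F}.
          branch 2.1.2 (add ¬V):
            (¬W → Y): β-rule — branch into ¬¬W  //  Y.
              branch 2.1.2.1 (add ¬¬W):
                ○ open, literals {V=F, W=T, X=T, Y=T}.
              branch 2.1.2.2 (add Y):
                ○ open, literals {V=F, W=T, X=T, Y=T}.
      branch 2.2 (add W):
        (¬Z ∨ ¬V): β-rule — branch into ¬Z  //  ¬V.
          branch 2.2.1 (add ¬Z):
            (¬W → Y): β-rule — branch into ¬¬W  //  Y.
              branch 2.2.1.1 (add ¬¬W):
                ○ open, literals {W=T, X=T, Y=T, Z=F}.
              branch 2.2.1.2 (add Y):
                ○ open, literals {W=T, X=T, Y=T, Z=F}.
          branch 2.2.2 (add ¬V):
            (¬W → Y): β-rule — branch into ¬¬W  //  Y.
              branch 2.2.2.1 (add ¬¬W):
                ○ open, literals {V=F, W=T, X=T, Y=T}.
              branch 2.2.2.2 (add Y):
                ○ open, literals {V=F, W=T, X=T, Y=T}.
4 branches closed, 12 open.
Each open branch fixes some atoms; the unmentioned ones are free. Counting distinct full assignments: branch {W=T, X=F, Y=F, Z=F} (V) contributes 2 new; branch {V=F, W=T, X=F, Y=F} (Z) contributes 1 new; branch {W=T, X=F, Y=F, Z=F} (V) contributes 0 new; branch {V=F, W=T, X=F, Y=F} (Z) contributes 0 new; branch {W=T, X=T, Y=T, Z=F} (V) contributes 2 new; branch {W=T, X=T, Y=T, Z=F} (V) contributes 0 new; branch {V=F, W=T, X=T, Y=T} (Z) contributes 1 new; branch {V=F, W=T, X=T, Y=T} (Z) contributes 0 new; branch {W=T, X=T, Y=T, Z=F} (V) contributes 0 new; branch {W=T, X=T, Y=T, Z=F} (V) contributes 0 new; branch {V=F, W=T, X=T, Y=T} (Z) contributes 0 new; branch {V=F, W=T, X=T, Y=T} (Z) contributes 0 new. Total: 6.

6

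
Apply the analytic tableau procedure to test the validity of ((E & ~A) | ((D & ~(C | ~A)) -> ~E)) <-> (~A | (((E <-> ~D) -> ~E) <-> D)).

Assume the negation and expand:
Initial set: {~(((E & ~A) | ((D & ~(C | ~A)) -> ~E)) <-> (~A | (((E <-> ~D) -> ~E) <-> D)))}.
~(((E & ~A) | ((D & ~(C | ~A)) -> ~E)) <-> (~A | (((E <-> ~D) -> ~E) <-> D))): β-rule — branch into ((E & ~A) | ((D & ~(C | ~A)) -> ~E)), ~(~A | (((E <-> ~D) -> ~E) <-> D))  //  ~((E & ~A) | ((D & ~(C | ~A)) -> ~E)), (~A | (((E <-> ~D) -> ~E) <-> D)).
  branch 1 (add ((E & ~A) | ((D & ~(C | ~A)) -> ~E)), ~(~A | (((E <-> ~D) -> ~E) <-> D))):
    ~(~A | (((E <-> ~D) -> ~E) <-> D)): α-rule — add ~~A, ~(((E <-> ~D) -> ~E) <-> D).
    ((E & ~A) | ((D & ~(C | ~A)) -> ~E)): β-rule — branch into (E & ~A)  //  ((D & ~(C | ~A)) -> ~E).
      branch 1.1 (add (E & ~A)):
        (E & ~A): α-rule — add E, ~A.
        × closes — contains both A and ~A.
      branch 1.2 (add ((D & ~(C | ~A)) -> ~E)):
        ~(((E <-> ~D) -> ~E) <-> D): β-rule — branch into ((E <-> ~D) -> ~E), ~D  //  ~((E <-> ~D) -> ~E), D.
          branch 1.2.1 (add ((E <-> ~D) -> ~E), ~D):
            ((D & ~(C | ~A)) -> ~E): β-rule — branch into ~(D & ~(C | ~A))  //  ~E.
              branch 1.2.1.1 (add ~(D & ~(C | ~A))):
                ((E <-> ~D) -> ~E): β-rule — branch into ~(E <-> ~D)  //  ~E.
                  branch 1.2.1.1.1 (add ~(E <-> ~D)):
                    ~(D & ~(C | ~A)): β-rule — branch into ~D  //  ~~(C | ~A).
                      branch 1.2.1.1.1.1 (add ~D):
                        ~(E <-> ~D): β-rule — branch into E, ~~D  //  ~E, ~D.
                          branch 1.2.1.1.1.1.1 (add E, ~~D):
                            × closes — contains both D and ~D.
                          branch 1.2.1.1.1.1.2 (add ~E, ~D):
                            ○ open, literals {A=true, D=false, E=false}.
                      branch 1.2.1.1.1.2 (add ~~(C | ~A)):
                        ~(E <-> ~D): β-rule — branch into E, ~~D  //  ~E, ~D.
                          branch 1.2.1.1.1.2.1 (add E, ~~D):
                            × closes — contains both D and ~D.
                          branch 1.2.1.1.1.2.2 (add ~E, ~D):
                            ~~(C | ~A): β-rule — branch into C  //  ~A.
                              branch 1.2.1.1.1.2.2.1 (add C):
                                ○ open, literals {A=true, C=true, D=false, E=false}.
                              branch 1.2.1.1.1.2.2.2 (add ~A):
                                × closes — contains both A and ~A.
                  branch 1.2.1.1.2 (add ~E):
                    ~(D & ~(C | ~A)): β-rule — branch into ~D  //  ~~(C | ~A).
                      branch 1.2.1.1.2.1 (add ~D):
                        ○ open, literals {A=true, D=false, E=false}.
                      branch 1.2.1.1.2.2 (add ~~(C | ~A)):
                        ~~(C | ~A): β-rule — branch into C  //  ~A.
                          branch 1.2.1.1.2.2.1 (add C):
                            ○ open, literals {A=true, C=true, D=false, E=false}.
                          branch 1.2.1.1.2.2.2 (add ~A):
                            × closes — contains both A and ~A.
              branch 1.2.1.2 (add ~E):
                ((E <-> ~D) -> ~E): β-rule — branch into ~(E <-> ~D)  //  ~E.
                  branch 1.2.1.2.1 (add ~(E <-> ~D)):
                    ~(E <-> ~D): β-rule — branch into E, ~~D  //  ~E, ~D.
                      branch 1.2.1.2.1.1 (add E, ~~D):
                        × closes — contains both E and ~E.
                      branch 1.2.1.2.1.2 (add ~E, ~D):
                        ○ open, literals {A=true, D=false, E=false}.
                  branch 1.2.1.2.2 (add ~E):
                    ○ open, literals {A=true, D=false, E=false}.
          branch 1.2.2 (add ~((E <-> ~D) -> ~E), D):
            ~((E <-> ~D) -> ~E): α-rule — add (E <-> ~D), ~~E.
            ((D & ~(C | ~A)) -> ~E): β-rule — branch into ~(D & ~(C | ~A))  //  ~E.
              branch 1.2.2.1 (add ~(D & ~(C | ~A))):
                (E <-> ~D): β-rule — branch into E, ~D  //  ~E, ~~D.
                  branch 1.2.2.1.1 (add E, ~D):
                    × closes — contains both D and ~D.
                  branch 1.2.2.1.2 (add ~E, ~~D):
                    × closes — contains both E and ~E.
              branch 1.2.2.2 (add ~E):
                × closes — contains both E and ~E.
  branch 2 (add ~((E & ~A) | ((D & ~(C | ~A)) -> ~E)), (~A | (((E <-> ~D) -> ~E) <-> D))):
    ~((E & ~A) | ((D & ~(C | ~A)) -> ~E)): α-rule — add ~(E & ~A), ~((D & ~(C | ~A)) -> ~E).
    ~((D & ~(C | ~A)) -> ~E): α-rule — add (D & ~(C | ~A)), ~~E.
    (D & ~(C | ~A)): α-rule — add D, ~(C | ~A).
    ~(C | ~A): α-rule — add ~C, ~~A.
    (~A | (((E <-> ~D) -> ~E) <-> D)): β-rule — branch into ~A  //  (((E <-> ~D) -> ~E) <-> D).
      branch 2.1 (add ~A):
        × closes — contains both A and ~A.
      branch 2.2 (add (((E <-> ~D) -> ~E) <-> D)):
        ~(E & ~A): β-rule — branch into ~E  //  ~~A.
          branch 2.2.1 (add ~E):
            × closes — contains both E and ~E.
          branch 2.2.2 (add ~~A):
            (((E <-> ~D) -> ~E) <-> D): β-rule — branch into ((E <-> ~D) -> ~E), D  //  ~((E <-> ~D) -> ~E), ~D.
              branch 2.2.2.1 (add ((E <-> ~D) -> ~E), D):
                ((E <-> ~D) -> ~E): β-rule — branch into ~(E <-> ~D)  //  ~E.
                  branch 2.2.2.1.1 (add ~(E <-> ~D)):
                    ~(E <-> ~D): β-rule — branch into E, ~~D  //  ~E, ~D.
                      branch 2.2.2.1.1.1 (add E, ~~D):
                        ○ open, literals {A=true, C=false, D=true, E=true}.
                      branch 2.2.2.1.1.2 (add ~E, ~D):
                        × closes — contains both E and ~E.
                  branch 2.2.2.1.2 (add ~E):
                    × closes — contains both E and ~E.
              branch 2.2.2.2 (add ~((E <-> ~D) -> ~E), ~D):
                × closes — contains both D and ~D.
14 branches closed, 7 open.
An open branch gives a countermodel: A=true, D=false, E=false (unmentioned atoms arbitrary); under it the original formula is false.

Not valid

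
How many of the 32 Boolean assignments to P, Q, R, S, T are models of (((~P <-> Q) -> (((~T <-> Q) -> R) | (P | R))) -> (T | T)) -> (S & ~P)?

Initial set: {((((~P <-> Q) -> (((~T <-> Q) -> R) | (P | R))) -> (T | T)) -> (S & ~P))}.
((((~P <-> Q) -> (((~T <-> Q) -> R) | (P | R))) -> (T | T)) -> (S & ~P)): β-rule — branch into ~(((~P <-> Q) -> (((~T <-> Q) -> R) | (P | R))) -> (T | T))  //  (S & ~P).
  branch 1 (add ~(((~P <-> Q) -> (((~T <-> Q) -> R) | (P | R))) -> (T | T))):
    ~(((~P <-> Q) -> (((~T <-> Q) -> R) | (P | R))) -> (T | T)): α-rule — add ((~P <-> Q) -> (((~T <-> Q) -> R) | (P | R))), ~(T | T).
    ~(T | T): α-rule — add ~T, ~T.
    ((~P <-> Q) -> (((~T <-> Q) -> R) | (P | R))): β-rule — branch into ~(~P <-> Q)  //  (((~T <-> Q) -> R) | (P | R)).
      branch 1.1 (add ~(~P <-> Q)):
        ~(~P <-> Q): β-rule — branch into ~P, ~Q  //  ~~P, Q.
          branch 1.1.1 (add ~P, ~Q):
            ○ open, literals {P=false, Q=false, T=false}.
          branch 1.1.2 (add ~~P, Q):
            ○ open, literals {P=true, Q=true, T=false}.
      branch 1.2 (add (((~T <-> Q) -> R) | (P | R))):
        (((~T <-> Q) -> R) | (P | R)): β-rule — branch into ((~T <-> Q) -> R)  //  (P | R).
          branch 1.2.1 (add ((~T <-> Q) -> R)):
            ((~T <-> Q) -> R): β-rule — branch into ~(~T <-> Q)  //  R.
              branch 1.2.1.1 (add ~(~T <-> Q)):
                ~(~T <-> Q): β-rule — branch into ~T, ~Q  //  ~~T, Q.
                  branch 1.2.1.1.1 (add ~T, ~Q):
                    ○ open, literals {Q=false, T=false}.
                  branch 1.2.1.1.2 (add ~~T, Q):
                    × closes — contains both T and ~T.
              branch 1.2.1.2 (add R):
                ○ open, literals {R=true, T=false}.
          branch 1.2.2 (add (P | R)):
            (P | R): β-rule — branch into P  //  R.
              branch 1.2.2.1 (add P):
                ○ open, literals {P=true, T=false}.
              branch 1.2.2.2 (add R):
                ○ open, literals {R=true, T=false}.
  branch 2 (add (S & ~P)):
    (S & ~P): α-rule — add S, ~P.
    ○ open, literals {P=false, S=true}.
1 branch closed, 7 open.
Each open branch fixes some atoms; the unmentioned ones are free. Counting distinct full assignments: branch {P=false, Q=false, T=false} (R, S) contributes 4 new; branch {P=true, Q=true, T=false} (R, S) contributes 4 new; branch {Q=false, T=false} (P, R, S) contributes 4 new; branch {R=true, T=false} (P, Q, S) contributes 2 new; branch {P=true, T=false} (Q, R, S) contributes 0 new; branch {R=true, T=false} (P, Q, S) contributes 0 new; branch {P=false, S=true} (Q, R, T) contributes 5 new. Total: 19.

19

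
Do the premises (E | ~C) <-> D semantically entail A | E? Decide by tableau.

No

Initial set: {T ((E | ~C) <-> D); F (A | E)}.
F (A | E): α-rule — add F A, F E.
T ((E | ~C) <-> D): β-rule — branch into T (E | ~C), T D  //  F (E | ~C), F D.
  branch 1 (add T (E | ~C), T D):
    T (E | ~C): β-rule — branch into T E  //  T ~C.
      branch 1.1 (add T E):
        × closes — contains both E and ~E.
      branch 1.2 (add T ~C):
        ○ open, literals {A=0, C=0, D=1, E=0}.
  branch 2 (add F (E | ~C), F D):
    F (E | ~C): α-rule — add F E, F ~C.
    ○ open, literals {A=0, C=1, D=0, E=0}.
1 branch closed, 2 open.
An open branch gives a countermodel: A=0, C=0, D=1, E=0 (unmentioned atoms arbitrary); the premises hold there but the conclusion fails.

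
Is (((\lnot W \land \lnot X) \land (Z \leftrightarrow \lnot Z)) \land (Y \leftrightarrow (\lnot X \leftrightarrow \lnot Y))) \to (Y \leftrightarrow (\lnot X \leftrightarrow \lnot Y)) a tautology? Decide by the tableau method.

Valid

Assume the negation and expand:
Initial set: {\lnot ((((\lnot W \land \lnot X) \land (Z \leftrightarrow \lnot Z)) \land (Y \leftrightarrow (\lnot X \leftrightarrow \lnot Y))) \to (Y \leftrightarrow (\lnot X \leftrightarrow \lnot Y)))}.
\lnot ((((\lnot W \land \lnot X) \land (Z \leftrightarrow \lnot Z)) \land (Y \leftrightarrow (\lnot X \leftrightarrow \lnot Y))) \to (Y \leftrightarrow (\lnot X \leftrightarrow \lnot Y))): α-rule — add (((\lnot W \land \lnot X) \land (Z \leftrightarrow \lnot Z)) \land (Y \leftrightarrow (\lnot X \leftrightarrow \lnot Y))), \lnot (Y \leftrightarrow (\lnot X \leftrightarrow \lnot Y)).
(((\lnot W \land \lnot X) \land (Z \leftrightarrow \lnot Z)) \land (Y \leftrightarrow (\lnot X \leftrightarrow \lnot Y))): α-rule — add ((\lnot W \land \lnot X) \land (Z \leftrightarrow \lnot Z)), (Y \leftrightarrow (\lnot X \leftrightarrow \lnot Y)).
((\lnot W \land \lnot X) \land (Z \leftrightarrow \lnot Z)): α-rule — add (\lnot W \land \lnot X), (Z \leftrightarrow \lnot Z).
(\lnot W \land \lnot X): α-rule — add \lnot W, \lnot X.
\lnot (Y \leftrightarrow (\lnot X \leftrightarrow \lnot Y)): β-rule — branch into Y, \lnot (\lnot X \leftrightarrow \lnot Y)  //  \lnot Y, (\lnot X \leftrightarrow \lnot Y).
  branch 1 (add Y, \lnot (\lnot X \leftrightarrow \lnot Y)):
    (Y \leftrightarrow (\lnot X \leftrightarrow \lnot Y)): β-rule — branch into Y, (\lnot X \leftrightarrow \lnot Y)  //  \lnot Y, \lnot (\lnot X \leftrightarrow \lnot Y).
      branch 1.1 (add Y, (\lnot X \leftrightarrow \lnot Y)):
        (Z \leftrightarrow \lnot Z): β-rule — branch into Z, \lnot Z  //  \lnot Z, \lnot \lnot Z.
          branch 1.1.1 (add Z, \lnot Z):
            × closes — contains both Z and \lnot Z.
          branch 1.1.2 (add \lnot Z, \lnot \lnot Z):
            × closes — contains both Z and \lnot Z.
      branch 1.2 (add \lnot Y, \lnot (\lnot X \leftrightarrow \lnot Y)):
        × closes — contains both Y and \lnot Y.
  branch 2 (add \lnot Y, (\lnot X \leftrightarrow \lnot Y)):
    (Y \leftrightarrow (\lnot X \leftrightarrow \lnot Y)): β-rule — branch into Y, (\lnot X \leftrightarrow \lnot Y)  //  \lnot Y, \lnot (\lnot X \leftrightarrow \lnot Y).
      branch 2.1 (add Y, (\lnot X \leftrightarrow \lnot Y)):
        × closes — contains both Y and \lnot Y.
      branch 2.2 (add \lnot Y, \lnot (\lnot X \leftrightarrow \lnot Y)):
        (Z \leftrightarrow \lnot Z): β-rule — branch into Z, \lnot Z  //  \lnot Z, \lnot \lnot Z.
          branch 2.2.1 (add Z, \lnot Z):
            × closes — contains both Z and \lnot Z.
          branch 2.2.2 (add \lnot Z, \lnot \lnot Z):
            × closes — contains both Z and \lnot Z.
All 6 branches close.
Every branch closed, so the negation is unsatisfiable and the formula is valid.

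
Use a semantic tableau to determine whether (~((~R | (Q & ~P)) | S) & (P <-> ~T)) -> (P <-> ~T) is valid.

Valid

Assume the negation and expand:
Initial set: {F ((~((~R | (Q & ~P)) | S) & (P <-> ~T)) -> (P <-> ~T))}.
F ((~((~R | (Q & ~P)) | S) & (P <-> ~T)) -> (P <-> ~T)): α-rule — add T (~((~R | (Q & ~P)) | S) & (P <-> ~T)), F (P <-> ~T).
T (~((~R | (Q & ~P)) | S) & (P <-> ~T)): α-rule — add T ~((~R | (Q & ~P)) | S), T (P <-> ~T).
T ~((~R | (Q & ~P)) | S): α-rule — add F (~R | (Q & ~P)), F S.
F (~R | (Q & ~P)): α-rule — add F ~R, F (Q & ~P).
F (P <-> ~T): β-rule — branch into T P, F ~T  //  F P, T ~T.
  branch 1 (add T P, F ~T):
    T (P <-> ~T): β-rule — branch into T P, T ~T  //  F P, F ~T.
      branch 1.1 (add T P, T ~T):
        × closes — contains both T and ~T.
      branch 1.2 (add F P, F ~T):
        × closes — contains both P and ~P.
  branch 2 (add F P, T ~T):
    T (P <-> ~T): β-rule — branch into T P, T ~T  //  F P, F ~T.
      branch 2.1 (add T P, T ~T):
        × closes — contains both P and ~P.
      branch 2.2 (add F P, F ~T):
        × closes — contains both T and ~T.
All 4 branches close.
Every branch closed, so the negation is unsatisfiable and the formula is valid.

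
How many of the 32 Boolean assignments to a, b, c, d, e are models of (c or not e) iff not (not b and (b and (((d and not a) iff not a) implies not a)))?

24

Initial set: {((c or not e) iff not (not b and (b and (((d and not a) iff not a) implies not a))))}.
((c or not e) iff not (not b and (b and (((d and not a) iff not a) implies not a)))): β-rule — branch into (c or not e), not (not b and (b and (((d and not a) iff not a) implies not a)))  //  not (c or not e), not not (not b and (b and (((d and not a) iff not a) implies not a))).
  branch 1 (add (c or not e), not (not b and (b and (((d and not a) iff not a) implies not a)))):
    (c or not e): β-rule — branch into c  //  not e.
      branch 1.1 (add c):
        not (not b and (b and (((d and not a) iff not a) implies not a))): β-rule — branch into not not b  //  not (b and (((d and not a) iff not a) implies not a)).
          branch 1.1.1 (add not not b):
            ○ open, literals {b=true, c=true}.
          branch 1.1.2 (add not (b and (((d and not a) iff not a) implies not a))):
            not (b and (((d and not a) iff not a) implies not a)): β-rule — branch into not b  //  not (((d and not a) iff not a) implies not a).
              branch 1.1.2.1 (add not b):
                ○ open, literals {b=false, c=true}.
              branch 1.1.2.2 (add not (((d and not a) iff not a) implies not a)):
                not (((d and not a) iff not a) implies not a): α-rule — add ((d and not a) iff not a), not not a.
                ((d and not a) iff not a): β-rule — branch into (d and not a), not a  //  not (d and not a), not not a.
                  branch 1.1.2.2.1 (add (d and not a), not a):
                    × closes — contains both a and not a.
                  branch 1.1.2.2.2 (add not (d and not a), not not a):
                    not (d and not a): β-rule — branch into not d  //  not not a.
                      branch 1.1.2.2.2.1 (add not d):
                        ○ open, literals {a=true, c=true, d=false}.
                      branch 1.1.2.2.2.2 (add not not a):
                        ○ open, literals {a=true, c=true}.
      branch 1.2 (add not e):
        not (not b and (b and (((d and not a) iff not a) implies not a))): β-rule — branch into not not b  //  not (b and (((d and not a) iff not a) implies not a)).
          branch 1.2.1 (add not not b):
            ○ open, literals {b=true, e=false}.
          branch 1.2.2 (add not (b and (((d and not a) iff not a) implies not a))):
            not (b and (((d and not a) iff not a) implies not a)): β-rule — branch into not b  //  not (((d and not a) iff not a) implies not a).
              branch 1.2.2.1 (add not b):
                ○ open, literals {b=false, e=false}.
              branch 1.2.2.2 (add not (((d and not a) iff not a) implies not a)):
                not (((d and not a) iff not a) implies not a): α-rule — add ((d and not a) iff not a), not not a.
                ((d and not a) iff not a): β-rule — branch into (d and not a), not a  //  not (d and not a), not not a.
                  branch 1.2.2.2.1 (add (d and not a), not a):
                    × closes — contains both a and not a.
                  branch 1.2.2.2.2 (add not (d and not a), not not a):
                    not (d and not a): β-rule — branch into not d  //  not not a.
                      branch 1.2.2.2.2.1 (add not d):
                        ○ open, literals {a=true, d=false, e=false}.
                      branch 1.2.2.2.2.2 (add not not a):
                        ○ open, literals {a=true, e=false}.
  branch 2 (add not (c or not e), not not (not b and (b and (((d and not a) iff not a) implies not a)))):
    not (c or not e): α-rule — add not c, not not e.
    not not (not b and (b and (((d and not a) iff not a) implies not a))): α-rule — add not b, (b and (((d and not a) iff not a) implies not a)).
    (b and (((d and not a) iff not a) implies not a)): α-rule — add b, (((d and not a) iff not a) implies not a).
    × closes — contains both b and not b.
3 branches closed, 8 open.
Each open branch fixes some atoms; the unmentioned ones are free. Counting distinct full assignments: branch {b=true, c=true} (a, d, e) contributes 8 new; branch {b=false, c=true} (a, d, e) contributes 8 new; branch {a=true, c=true, d=false} (b, e) contributes 0 new; branch {a=true, c=true} (b, d, e) contributes 0 new; branch {b=true, e=false} (a, c, d) contributes 4 new; branch {b=false, e=false} (a, c, d) contributes 4 new; branch {a=true, d=false, e=false} (b, c) contributes 0 new; branch {a=true, e=false} (b, c, d) contributes 0 new. Total: 24.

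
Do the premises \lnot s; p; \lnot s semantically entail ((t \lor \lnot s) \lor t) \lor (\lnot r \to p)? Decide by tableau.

Yes

Initial set: {\lnot s; p; \lnot s; \lnot (((t \lor \lnot s) \lor t) \lor (\lnot r \to p))}.
\lnot (((t \lor \lnot s) \lor t) \lor (\lnot r \to p)): α-rule — add \lnot ((t \lor \lnot s) \lor t), \lnot (\lnot r \to p).
\lnot ((t \lor \lnot s) \lor t): α-rule — add \lnot (t \lor \lnot s), \lnot t.
\lnot (\lnot r \to p): α-rule — add \lnot r, \lnot p.
× closes — contains both p and \lnot p.
All 1 branch closes.
Every branch closed, so the premises entail the conclusion.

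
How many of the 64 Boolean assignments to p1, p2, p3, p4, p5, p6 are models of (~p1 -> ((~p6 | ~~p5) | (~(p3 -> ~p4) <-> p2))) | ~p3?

62

Initial set: {T ((~p1 -> ((~p6 | ~~p5) | (~(p3 -> ~p4) <-> p2))) | ~p3)}.
T ((~p1 -> ((~p6 | ~~p5) | (~(p3 -> ~p4) <-> p2))) | ~p3): β-rule — branch into T (~p1 -> ((~p6 | ~~p5) | (~(p3 -> ~p4) <-> p2)))  //  T ~p3.
  branch 1 (add T (~p1 -> ((~p6 | ~~p5) | (~(p3 -> ~p4) <-> p2)))):
    T (~p1 -> ((~p6 | ~~p5) | (~(p3 -> ~p4) <-> p2))): β-rule — branch into F ~p1  //  T ((~p6 | ~~p5) | (~(p3 -> ~p4) <-> p2)).
      branch 1.1 (add F ~p1):
        ○ open, literals {p1=T}.
      branch 1.2 (add T ((~p6 | ~~p5) | (~(p3 -> ~p4) <-> p2))):
        T ((~p6 | ~~p5) | (~(p3 -> ~p4) <-> p2)): β-rule — branch into T (~p6 | ~~p5)  //  T (~(p3 -> ~p4) <-> p2).
          branch 1.2.1 (add T (~p6 | ~~p5)):
            T (~p6 | ~~p5): β-rule — branch into T ~p6  //  T ~~p5.
              branch 1.2.1.1 (add T ~p6):
                ○ open, literals {p6=F}.
              branch 1.2.1.2 (add T ~~p5):
                T ~~p5: drop double negation, giving T p5.
                ○ open, literals {p5=T}.
          branch 1.2.2 (add T (~(p3 -> ~p4) <-> p2)):
            T (~(p3 -> ~p4) <-> p2): β-rule — branch into T ~(p3 -> ~p4), T p2  //  F ~(p3 -> ~p4), F p2.
              branch 1.2.2.1 (add T ~(p3 -> ~p4), T p2):
                T ~(p3 -> ~p4): α-rule — add T p3, F ~p4.
                ○ open, literals {p2=T, p3=T, p4=T}.
              branch 1.2.2.2 (add F ~(p3 -> ~p4), F p2):
                F ~(p3 -> ~p4): β-rule — branch into F p3  //  T ~p4.
                  branch 1.2.2.2.1 (add F p3):
                    ○ open, literals {p2=F, p3=F}.
                  branch 1.2.2.2.2 (add T ~p4):
                    ○ open, literals {p2=F, p4=F}.
  branch 2 (add T ~p3):
    ○ open, literals {p3=F}.
0 branches closed, 7 open.
Each open branch fixes some atoms; the unmentioned ones are free. Counting distinct full assignments: branch {p1=T} (p2, p3, p4, p5, p6) contributes 32 new; branch {p6=F} (p1, p2, p3, p4, p5) contributes 16 new; branch {p5=T} (p1, p2, p3, p4, p6) contributes 8 new; branch {p2=T, p3=T, p4=T} (p1, p5, p6) contributes 1 new; branch {p2=F, p3=F} (p1, p4, p5, p6) contributes 2 new; branch {p2=F, p4=F} (p1, p3, p5, p6) contributes 1 new; branch {p3=F} (p1, p2, p4, p5, p6) contributes 2 new. Total: 62.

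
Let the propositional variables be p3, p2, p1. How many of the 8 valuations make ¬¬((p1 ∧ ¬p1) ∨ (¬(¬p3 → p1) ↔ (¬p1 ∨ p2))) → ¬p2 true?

7

Initial set: {(¬¬((p1 ∧ ¬p1) ∨ (¬(¬p3 → p1) ↔ (¬p1 ∨ p2))) → ¬p2)}.
(¬¬((p1 ∧ ¬p1) ∨ (¬(¬p3 → p1) ↔ (¬p1 ∨ p2))) → ¬p2): β-rule — branch into ¬¬¬((p1 ∧ ¬p1) ∨ (¬(¬p3 → p1) ↔ (¬p1 ∨ p2)))  //  ¬p2.
  branch 1 (add ¬¬¬((p1 ∧ ¬p1) ∨ (¬(¬p3 → p1) ↔ (¬p1 ∨ p2)))):
    ¬¬¬((p1 ∧ ¬p1) ∨ (¬(¬p3 → p1) ↔ (¬p1 ∨ p2))): drop double negation, giving ¬((p1 ∧ ¬p1) ∨ (¬(¬p3 → p1) ↔ (¬p1 ∨ p2))).
    ¬((p1 ∧ ¬p1) ∨ (¬(¬p3 → p1) ↔ (¬p1 ∨ p2))): α-rule — add ¬(p1 ∧ ¬p1), ¬(¬(¬p3 → p1) ↔ (¬p1 ∨ p2)).
    ¬(p1 ∧ ¬p1): β-rule — branch into ¬p1  //  ¬¬p1.
      branch 1.1 (add ¬p1):
        ¬(¬(¬p3 → p1) ↔ (¬p1 ∨ p2)): β-rule — branch into ¬(¬p3 → p1), ¬(¬p1 ∨ p2)  //  ¬¬(¬p3 → p1), (¬p1 ∨ p2).
          branch 1.1.1 (add ¬(¬p3 → p1), ¬(¬p1 ∨ p2)):
            ¬(¬p3 → p1): α-rule — add ¬p3, ¬p1.
            ¬(¬p1 ∨ p2): α-rule — add ¬¬p1, ¬p2.
            × closes — contains both p1 and ¬p1.
          branch 1.1.2 (add ¬¬(¬p3 → p1), (¬p1 ∨ p2)):
            ¬¬(¬p3 → p1): β-rule — branch into ¬¬p3  //  p1.
              branch 1.1.2.1 (add ¬¬p3):
                (¬p1 ∨ p2): β-rule — branch into ¬p1  //  p2.
                  branch 1.1.2.1.1 (add ¬p1):
                    ○ open, literals {p1=F, p3=T}.
                  branch 1.1.2.1.2 (add p2):
                    ○ open, literals {p1=F, p2=T, p3=T}.
              branch 1.1.2.2 (add p1):
                × closes — contains both p1 and ¬p1.
      branch 1.2 (add ¬¬p1):
        ¬(¬(¬p3 → p1) ↔ (¬p1 ∨ p2)): β-rule — branch into ¬(¬p3 → p1), ¬(¬p1 ∨ p2)  //  ¬¬(¬p3 → p1), (¬p1 ∨ p2).
          branch 1.2.1 (add ¬(¬p3 → p1), ¬(¬p1 ∨ p2)):
            ¬(¬p3 → p1): α-rule — add ¬p3, ¬p1.
            × closes — contains both p1 and ¬p1.
          branch 1.2.2 (add ¬¬(¬p3 → p1), (¬p1 ∨ p2)):
            ¬¬(¬p3 → p1): β-rule — branch into ¬¬p3  //  p1.
              branch 1.2.2.1 (add ¬¬p3):
                (¬p1 ∨ p2): β-rule — branch into ¬p1  //  p2.
                  branch 1.2.2.1.1 (add ¬p1):
                    × closes — contains both p1 and ¬p1.
                  branch 1.2.2.1.2 (add p2):
                    ○ open, literals {p1=T, p2=T, p3=T}.
              branch 1.2.2.2 (add p1):
                (¬p1 ∨ p2): β-rule — branch into ¬p1  //  p2.
                  branch 1.2.2.2.1 (add ¬p1):
                    × closes — contains both p1 and ¬p1.
                  branch 1.2.2.2.2 (add p2):
                    ○ open, literals {p1=T, p2=T}.
  branch 2 (add ¬p2):
    ○ open, literals {p2=F}.
5 branches closed, 5 open.
Each open branch fixes some atoms; the unmentioned ones are free. Counting distinct full assignments: branch {p1=F, p3=T} (p2) contributes 2 new; branch {p1=F, p2=T, p3=T} (none free) contributes 0 new; branch {p1=T, p2=T, p3=T} (none free) contributes 1 new; branch {p1=T, p2=T} (p3) contributes 1 new; branch {p2=F} (p3, p1) contributes 3 new. Total: 7.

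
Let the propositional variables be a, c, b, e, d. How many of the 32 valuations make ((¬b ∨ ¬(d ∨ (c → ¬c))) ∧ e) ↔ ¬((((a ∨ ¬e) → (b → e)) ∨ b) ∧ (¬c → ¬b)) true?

Initial set: {(((¬b ∨ ¬(d ∨ (c → ¬c))) ∧ e) ↔ ¬((((a ∨ ¬e) → (b → e)) ∨ b) ∧ (¬c → ¬b)))}.
(((¬b ∨ ¬(d ∨ (c → ¬c))) ∧ e) ↔ ¬((((a ∨ ¬e) → (b → e)) ∨ b) ∧ (¬c → ¬b))): β-rule — branch into ((¬b ∨ ¬(d ∨ (c → ¬c))) ∧ e), ¬((((a ∨ ¬e) → (b → e)) ∨ b) ∧ (¬c → ¬b))  //  ¬((¬b ∨ ¬(d ∨ (c → ¬c))) ∧ e), ¬¬((((a ∨ ¬e) → (b → e)) ∨ b) ∧ (¬c → ¬b)).
  branch 1 (add ((¬b ∨ ¬(d ∨ (c → ¬c))) ∧ e), ¬((((a ∨ ¬e) → (b → e)) ∨ b) ∧ (¬c → ¬b))):
    ((¬b ∨ ¬(d ∨ (c → ¬c))) ∧ e): α-rule — add (¬b ∨ ¬(d ∨ (c → ¬c))), e.
    ¬((((a ∨ ¬e) → (b → e)) ∨ b) ∧ (¬c → ¬b)): β-rule — branch into ¬(((a ∨ ¬e) → (b → e)) ∨ b)  //  ¬(¬c → ¬b).
      branch 1.1 (add ¬(((a ∨ ¬e) → (b → e)) ∨ b)):
        ¬(((a ∨ ¬e) → (b → e)) ∨ b): α-rule — add ¬((a ∨ ¬e) → (b → e)), ¬b.
        ¬((a ∨ ¬e) → (b → e)): α-rule — add (a ∨ ¬e), ¬(b → e).
        ¬(b → e): α-rule — add b, ¬e.
        × closes — contains both b and ¬b.
      branch 1.2 (add ¬(¬c → ¬b)):
        ¬(¬c → ¬b): α-rule — add ¬c, ¬¬b.
        (¬b ∨ ¬(d ∨ (c → ¬c))): β-rule — branch into ¬b  //  ¬(d ∨ (c → ¬c)).
          branch 1.2.1 (add ¬b):
            × closes — contains both b and ¬b.
          branch 1.2.2 (add ¬(d ∨ (c → ¬c))):
            ¬(d ∨ (c → ¬c)): α-rule — add ¬d, ¬(c → ¬c).
            ¬(c → ¬c): α-rule — add c, ¬¬c.
            × closes — contains both c and ¬c.
  branch 2 (add ¬((¬b ∨ ¬(d ∨ (c → ¬c))) ∧ e), ¬¬((((a ∨ ¬e) → (b → e)) ∨ b) ∧ (¬c → ¬b))):
    ¬¬((((a ∨ ¬e) → (b → e)) ∨ b) ∧ (¬c → ¬b)): α-rule — add (((a ∨ ¬e) → (b → e)) ∨ b), (¬c → ¬b).
    ¬((¬b ∨ ¬(d ∨ (c → ¬c))) ∧ e): β-rule — branch into ¬(¬b ∨ ¬(d ∨ (c → ¬c)))  //  ¬e.
      branch 2.1 (add ¬(¬b ∨ ¬(d ∨ (c → ¬c)))):
        ¬(¬b ∨ ¬(d ∨ (c → ¬c))): α-rule — add ¬¬b, ¬¬(d ∨ (c → ¬c)).
        (((a ∨ ¬e) → (b → e)) ∨ b): β-rule — branch into ((a ∨ ¬e) → (b → e))  //  b.
          branch 2.1.1 (add ((a ∨ ¬e) → (b → e))):
            (¬c → ¬b): β-rule — branch into ¬¬c  //  ¬b.
              branch 2.1.1.1 (add ¬¬c):
                ¬¬(d ∨ (c → ¬c)): β-rule — branch into d  //  (c → ¬c).
                  branch 2.1.1.1.1 (add d):
                    ((a ∨ ¬e) → (b → e)): β-rule — branch into ¬(a ∨ ¬e)  //  (b → e).
                      branch 2.1.1.1.1.1 (add ¬(a ∨ ¬e)):
                        ¬(a ∨ ¬e): α-rule — add ¬a, ¬¬e.
                        ○ open, literals {a=0, b=1, c=1, d=1, e=1}.
                      branch 2.1.1.1.1.2 (add (b → e)):
                        (b → e): β-rule — branch into ¬b  //  e.
                          branch 2.1.1.1.1.2.1 (add ¬b):
                            × closes — contains both b and ¬b.
                          branch 2.1.1.1.1.2.2 (add e):
                            ○ open, literals {b=1, c=1, d=1, e=1}.
                  branch 2.1.1.1.2 (add (c → ¬c)):
                    ((a ∨ ¬e) → (b → e)): β-rule — branch into ¬(a ∨ ¬e)  //  (b → e).
                      branch 2.1.1.1.2.1 (add ¬(a ∨ ¬e)):
                        ¬(a ∨ ¬e): α-rule — add ¬a, ¬¬e.
                        (c → ¬c): β-rule — branch into ¬c  //  ¬c.
                          branch 2.1.1.1.2.1.1 (add ¬c):
                            × closes — contains both c and ¬c.
                          branch 2.1.1.1.2.1.2 (add ¬c):
                            × closes — contains both c and ¬c.
                      branch 2.1.1.1.2.2 (add (b → e)):
                        (c → ¬c): β-rule — branch into ¬c  //  ¬c.
                          branch 2.1.1.1.2.2.1 (add ¬c):
                            × closes — contains both c and ¬c.
                          branch 2.1.1.1.2.2.2 (add ¬c):
                            × closes — contains both c and ¬c.
              branch 2.1.1.2 (add ¬b):
                × closes — contains both b and ¬b.
          branch 2.1.2 (add b):
            (¬c → ¬b): β-rule — branch into ¬¬c  //  ¬b.
              branch 2.1.2.1 (add ¬¬c):
                ¬¬(d ∨ (c → ¬c)): β-rule — branch into d  //  (c → ¬c).
                  branch 2.1.2.1.1 (add d):
                    ○ open, literals {b=1, c=1, d=1}.
                  branch 2.1.2.1.2 (add (c → ¬c)):
                    (c → ¬c): β-rule — branch into ¬c  //  ¬c.
                      branch 2.1.2.1.2.1 (add ¬c):
                        × closes — contains both c and ¬c.
                      branch 2.1.2.1.2.2 (add ¬c):
                        × closes — contains both c and ¬c.
              branch 2.1.2.2 (add ¬b):
                × closes — contains both b and ¬b.
      branch 2.2 (add ¬e):
        (((a ∨ ¬e) → (b → e)) ∨ b): β-rule — branch into ((a ∨ ¬e) → (b → e))  //  b.
          branch 2.2.1 (add ((a ∨ ¬e) → (b → e))):
            (¬c → ¬b): β-rule — branch into ¬¬c  //  ¬b.
              branch 2.2.1.1 (add ¬¬c):
                ((a ∨ ¬e) → (b → e)): β-rule — branch into ¬(a ∨ ¬e)  //  (b → e).
                  branch 2.2.1.1.1 (add ¬(a ∨ ¬e)):
                    ¬(a ∨ ¬e): α-rule — add ¬a, ¬¬e.
                    × closes — contains both e and ¬e.
                  branch 2.2.1.1.2 (add (b → e)):
                    (b → e): β-rule — branch into ¬b  //  e.
                      branch 2.2.1.1.2.1 (add ¬b):
                        ○ open, literals {b=0, c=1, e=0}.
                      branch 2.2.1.1.2.2 (add e):
                        × closes — contains both e and ¬e.
              branch 2.2.1.2 (add ¬b):
                ((a ∨ ¬e) → (b → e)): β-rule — branch into ¬(a ∨ ¬e)  //  (b → e).
                  branch 2.2.1.2.1 (add ¬(a ∨ ¬e)):
                    ¬(a ∨ ¬e): α-rule — add ¬a, ¬¬e.
                    × closes — contains both e and ¬e.
                  branch 2.2.1.2.2 (add (b → e)):
                    (b → e): β-rule — branch into ¬b  //  e.
                      branch 2.2.1.2.2.1 (add ¬b):
                        ○ open, literals {b=0, e=0}.
                      branch 2.2.1.2.2.2 (add e):
                        × closes — contains both e and ¬e.
          branch 2.2.2 (add b):
            (¬c → ¬b): β-rule — branch into ¬¬c  //  ¬b.
              branch 2.2.2.1 (add ¬¬c):
                ○ open, literals {b=1, c=1, e=0}.
              branch 2.2.2.2 (add ¬b):
                × closes — contains both b and ¬b.
17 branches closed, 6 open.
Each open branch fixes some atoms; the unmentioned ones are free. Counting distinct full assignments: branch {a=0, b=1, c=1, d=1, e=1} (none free) contributes 1 new; branch {b=1, c=1, d=1, e=1} (a) contributes 1 new; branch {b=1, c=1, d=1} (a, e) contributes 2 new; branch {b=0, c=1, e=0} (a, d) contributes 4 new; branch {b=0, e=0} (a, c, d) contributes 4 new; branch {b=1, c=1, e=0} (a, d) contributes 2 new. Total: 14.

14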